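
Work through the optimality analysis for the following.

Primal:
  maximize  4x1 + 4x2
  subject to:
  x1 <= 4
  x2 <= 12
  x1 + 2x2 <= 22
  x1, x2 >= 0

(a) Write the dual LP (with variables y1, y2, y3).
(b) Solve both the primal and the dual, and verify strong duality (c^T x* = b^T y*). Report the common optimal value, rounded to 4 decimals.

The standard primal-dual pair for 'max c^T x s.t. A x <= b, x >= 0' is:
  Dual:  min b^T y  s.t.  A^T y >= c,  y >= 0.

So the dual LP is:
  minimize  4y1 + 12y2 + 22y3
  subject to:
    y1 + y3 >= 4
    y2 + 2y3 >= 4
    y1, y2, y3 >= 0

Solving the primal: x* = (4, 9).
  primal value c^T x* = 52.
Solving the dual: y* = (2, 0, 2).
  dual value b^T y* = 52.
Strong duality: c^T x* = b^T y*. Confirmed.

52


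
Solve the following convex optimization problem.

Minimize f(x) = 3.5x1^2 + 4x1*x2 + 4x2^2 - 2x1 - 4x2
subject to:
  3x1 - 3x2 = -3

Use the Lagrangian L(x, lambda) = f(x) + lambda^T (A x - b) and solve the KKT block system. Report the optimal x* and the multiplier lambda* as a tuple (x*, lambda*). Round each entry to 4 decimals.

Form the Lagrangian:
  L(x, lambda) = (1/2) x^T Q x + c^T x + lambda^T (A x - b)
Stationarity (grad_x L = 0): Q x + c + A^T lambda = 0.
Primal feasibility: A x = b.

This gives the KKT block system:
  [ Q   A^T ] [ x     ]   [-c ]
  [ A    0  ] [ lambda ] = [ b ]

Solving the linear system:
  x*      = (-0.2609, 0.7391)
  lambda* = (0.2899)
  f(x*)   = -0.7826

x* = (-0.2609, 0.7391), lambda* = (0.2899)


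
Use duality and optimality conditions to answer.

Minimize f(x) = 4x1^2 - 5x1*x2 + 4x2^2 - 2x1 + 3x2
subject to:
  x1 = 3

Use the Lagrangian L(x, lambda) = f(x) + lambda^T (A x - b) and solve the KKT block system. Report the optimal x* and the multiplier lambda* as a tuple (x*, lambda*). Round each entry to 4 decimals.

Form the Lagrangian:
  L(x, lambda) = (1/2) x^T Q x + c^T x + lambda^T (A x - b)
Stationarity (grad_x L = 0): Q x + c + A^T lambda = 0.
Primal feasibility: A x = b.

This gives the KKT block system:
  [ Q   A^T ] [ x     ]   [-c ]
  [ A    0  ] [ lambda ] = [ b ]

Solving the linear system:
  x*      = (3, 1.5)
  lambda* = (-14.5)
  f(x*)   = 21

x* = (3, 1.5), lambda* = (-14.5)


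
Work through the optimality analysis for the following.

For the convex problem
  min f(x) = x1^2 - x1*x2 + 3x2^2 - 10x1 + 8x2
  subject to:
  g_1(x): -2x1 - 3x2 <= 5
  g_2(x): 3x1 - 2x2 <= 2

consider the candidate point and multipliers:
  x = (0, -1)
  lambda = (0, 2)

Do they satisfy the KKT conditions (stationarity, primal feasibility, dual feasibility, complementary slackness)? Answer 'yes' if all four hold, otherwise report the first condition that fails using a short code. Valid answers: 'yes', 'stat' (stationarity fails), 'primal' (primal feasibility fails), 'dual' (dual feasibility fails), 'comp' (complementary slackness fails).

Gradient of f: grad f(x) = Q x + c = (-9, 2)
Constraint values g_i(x) = a_i^T x - b_i:
  g_1((0, -1)) = -2
  g_2((0, -1)) = 0
Stationarity residual: grad f(x) + sum_i lambda_i a_i = (-3, -2)
  -> stationarity FAILS
Primal feasibility (all g_i <= 0): OK
Dual feasibility (all lambda_i >= 0): OK
Complementary slackness (lambda_i * g_i(x) = 0 for all i): OK

Verdict: the first failing condition is stationarity -> stat.

stat


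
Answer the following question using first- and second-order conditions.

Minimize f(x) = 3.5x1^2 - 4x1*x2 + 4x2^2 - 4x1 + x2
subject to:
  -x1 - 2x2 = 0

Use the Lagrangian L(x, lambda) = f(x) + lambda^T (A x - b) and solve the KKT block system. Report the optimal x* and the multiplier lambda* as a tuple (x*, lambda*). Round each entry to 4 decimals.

Form the Lagrangian:
  L(x, lambda) = (1/2) x^T Q x + c^T x + lambda^T (A x - b)
Stationarity (grad_x L = 0): Q x + c + A^T lambda = 0.
Primal feasibility: A x = b.

This gives the KKT block system:
  [ Q   A^T ] [ x     ]   [-c ]
  [ A    0  ] [ lambda ] = [ b ]

Solving the linear system:
  x*      = (0.3462, -0.1731)
  lambda* = (-0.8846)
  f(x*)   = -0.7788

x* = (0.3462, -0.1731), lambda* = (-0.8846)


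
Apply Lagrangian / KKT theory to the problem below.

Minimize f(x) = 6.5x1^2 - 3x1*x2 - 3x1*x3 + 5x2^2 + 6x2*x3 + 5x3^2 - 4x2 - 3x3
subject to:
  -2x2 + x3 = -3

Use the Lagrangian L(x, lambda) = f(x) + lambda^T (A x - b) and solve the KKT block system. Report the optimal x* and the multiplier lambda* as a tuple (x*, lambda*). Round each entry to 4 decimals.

Form the Lagrangian:
  L(x, lambda) = (1/2) x^T Q x + c^T x + lambda^T (A x - b)
Stationarity (grad_x L = 0): Q x + c + A^T lambda = 0.
Primal feasibility: A x = b.

This gives the KKT block system:
  [ Q   A^T ] [ x     ]   [-c ]
  [ A    0  ] [ lambda ] = [ b ]

Solving the linear system:
  x*      = (0.143, 1.2066, -0.5868)
  lambda* = (2.0579)
  f(x*)   = 1.5539

x* = (0.143, 1.2066, -0.5868), lambda* = (2.0579)


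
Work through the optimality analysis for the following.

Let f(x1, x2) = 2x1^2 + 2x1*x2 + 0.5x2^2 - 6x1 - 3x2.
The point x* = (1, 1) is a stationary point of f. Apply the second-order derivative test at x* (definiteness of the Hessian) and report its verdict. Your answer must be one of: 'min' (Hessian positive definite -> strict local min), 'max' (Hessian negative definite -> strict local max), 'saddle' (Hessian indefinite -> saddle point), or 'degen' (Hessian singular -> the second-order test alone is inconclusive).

Compute the Hessian H = grad^2 f:
  H = [[4, 2], [2, 1]]
Verify stationarity: grad f(x*) = H x* + g = (0, 0).
Eigenvalues of H: 0, 5.
H has a zero eigenvalue (singular; positive semidefinite but not definite), so H is neither positive definite, negative definite, nor indefinite. The second-order test alone is inconclusive -> degen.
(Indeed, f is constant along the null direction of H through x*, so x* is not a strict local extremum.)

degen


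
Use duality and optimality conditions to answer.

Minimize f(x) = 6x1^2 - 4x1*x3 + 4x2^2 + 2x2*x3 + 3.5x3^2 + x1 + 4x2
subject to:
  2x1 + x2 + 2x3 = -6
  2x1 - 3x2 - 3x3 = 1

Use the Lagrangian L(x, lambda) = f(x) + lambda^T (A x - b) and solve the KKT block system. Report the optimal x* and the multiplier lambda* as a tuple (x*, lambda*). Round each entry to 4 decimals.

Form the Lagrangian:
  L(x, lambda) = (1/2) x^T Q x + c^T x + lambda^T (A x - b)
Stationarity (grad_x L = 0): Q x + c + A^T lambda = 0.
Primal feasibility: A x = b.

This gives the KKT block system:
  [ Q   A^T ] [ x     ]   [-c ]
  [ A    0  ] [ lambda ] = [ b ]

Solving the linear system:
  x*      = (-1.6034, -0.0114, -1.3909)
  lambda* = (4.4723, 1.8664)
  f(x*)   = 11.6592

x* = (-1.6034, -0.0114, -1.3909), lambda* = (4.4723, 1.8664)


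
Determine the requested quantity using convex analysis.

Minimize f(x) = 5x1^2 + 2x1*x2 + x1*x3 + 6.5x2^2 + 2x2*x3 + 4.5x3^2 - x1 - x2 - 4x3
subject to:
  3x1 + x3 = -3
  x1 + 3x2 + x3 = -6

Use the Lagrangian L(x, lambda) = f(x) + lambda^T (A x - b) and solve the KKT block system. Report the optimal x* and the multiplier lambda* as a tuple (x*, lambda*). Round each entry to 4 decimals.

Form the Lagrangian:
  L(x, lambda) = (1/2) x^T Q x + c^T x + lambda^T (A x - b)
Stationarity (grad_x L = 0): Q x + c + A^T lambda = 0.
Primal feasibility: A x = b.

This gives the KKT block system:
  [ Q   A^T ] [ x     ]   [-c ]
  [ A    0  ] [ lambda ] = [ b ]

Solving the linear system:
  x*      = (-0.9324, -1.6216, -0.2029)
  lambda* = (1.8843, 8.117)
  f(x*)   = 28.8602

x* = (-0.9324, -1.6216, -0.2029), lambda* = (1.8843, 8.117)


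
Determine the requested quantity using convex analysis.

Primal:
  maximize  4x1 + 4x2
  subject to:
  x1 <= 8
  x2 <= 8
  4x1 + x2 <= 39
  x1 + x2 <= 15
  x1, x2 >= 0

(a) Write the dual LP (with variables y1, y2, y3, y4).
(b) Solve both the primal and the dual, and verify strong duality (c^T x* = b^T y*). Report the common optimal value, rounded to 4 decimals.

The standard primal-dual pair for 'max c^T x s.t. A x <= b, x >= 0' is:
  Dual:  min b^T y  s.t.  A^T y >= c,  y >= 0.

So the dual LP is:
  minimize  8y1 + 8y2 + 39y3 + 15y4
  subject to:
    y1 + 4y3 + y4 >= 4
    y2 + y3 + y4 >= 4
    y1, y2, y3, y4 >= 0

Solving the primal: x* = (8, 7).
  primal value c^T x* = 60.
Solving the dual: y* = (0, 0, 0, 4).
  dual value b^T y* = 60.
Strong duality: c^T x* = b^T y*. Confirmed.

60


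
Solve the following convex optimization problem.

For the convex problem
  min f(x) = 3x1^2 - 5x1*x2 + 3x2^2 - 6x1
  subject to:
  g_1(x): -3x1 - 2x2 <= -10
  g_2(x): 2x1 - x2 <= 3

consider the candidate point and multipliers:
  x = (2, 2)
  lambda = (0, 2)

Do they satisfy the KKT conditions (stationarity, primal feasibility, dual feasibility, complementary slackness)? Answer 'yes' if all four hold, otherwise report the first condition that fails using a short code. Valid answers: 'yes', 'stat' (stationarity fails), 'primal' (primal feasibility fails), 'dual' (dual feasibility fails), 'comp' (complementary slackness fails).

Gradient of f: grad f(x) = Q x + c = (-4, 2)
Constraint values g_i(x) = a_i^T x - b_i:
  g_1((2, 2)) = 0
  g_2((2, 2)) = -1
Stationarity residual: grad f(x) + sum_i lambda_i a_i = (0, 0)
  -> stationarity OK
Primal feasibility (all g_i <= 0): OK
Dual feasibility (all lambda_i >= 0): OK
Complementary slackness (lambda_i * g_i(x) = 0 for all i): FAILS

Verdict: the first failing condition is complementary_slackness -> comp.

comp


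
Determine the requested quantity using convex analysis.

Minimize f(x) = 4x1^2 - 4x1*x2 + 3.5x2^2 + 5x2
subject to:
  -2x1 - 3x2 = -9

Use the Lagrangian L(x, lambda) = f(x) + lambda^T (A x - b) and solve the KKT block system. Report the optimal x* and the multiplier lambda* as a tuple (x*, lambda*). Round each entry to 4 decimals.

Form the Lagrangian:
  L(x, lambda) = (1/2) x^T Q x + c^T x + lambda^T (A x - b)
Stationarity (grad_x L = 0): Q x + c + A^T lambda = 0.
Primal feasibility: A x = b.

This gives the KKT block system:
  [ Q   A^T ] [ x     ]   [-c ]
  [ A    0  ] [ lambda ] = [ b ]

Solving the linear system:
  x*      = (1.7838, 1.8108)
  lambda* = (3.5135)
  f(x*)   = 20.3378

x* = (1.7838, 1.8108), lambda* = (3.5135)


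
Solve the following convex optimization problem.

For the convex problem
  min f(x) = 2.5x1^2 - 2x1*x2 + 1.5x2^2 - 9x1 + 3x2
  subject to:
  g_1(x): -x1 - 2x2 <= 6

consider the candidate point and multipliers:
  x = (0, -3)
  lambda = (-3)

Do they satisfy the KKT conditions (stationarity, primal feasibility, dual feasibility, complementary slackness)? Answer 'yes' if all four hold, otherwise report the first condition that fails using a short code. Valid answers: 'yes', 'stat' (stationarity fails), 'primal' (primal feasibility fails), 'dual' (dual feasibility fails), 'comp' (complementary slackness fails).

Gradient of f: grad f(x) = Q x + c = (-3, -6)
Constraint values g_i(x) = a_i^T x - b_i:
  g_1((0, -3)) = 0
Stationarity residual: grad f(x) + sum_i lambda_i a_i = (0, 0)
  -> stationarity OK
Primal feasibility (all g_i <= 0): OK
Dual feasibility (all lambda_i >= 0): FAILS
Complementary slackness (lambda_i * g_i(x) = 0 for all i): OK

Verdict: the first failing condition is dual_feasibility -> dual.

dual


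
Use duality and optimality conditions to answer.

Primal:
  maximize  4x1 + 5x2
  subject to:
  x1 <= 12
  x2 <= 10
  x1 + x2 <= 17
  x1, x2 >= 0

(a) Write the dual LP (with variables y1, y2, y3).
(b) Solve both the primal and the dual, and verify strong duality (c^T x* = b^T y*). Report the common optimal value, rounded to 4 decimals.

The standard primal-dual pair for 'max c^T x s.t. A x <= b, x >= 0' is:
  Dual:  min b^T y  s.t.  A^T y >= c,  y >= 0.

So the dual LP is:
  minimize  12y1 + 10y2 + 17y3
  subject to:
    y1 + y3 >= 4
    y2 + y3 >= 5
    y1, y2, y3 >= 0

Solving the primal: x* = (7, 10).
  primal value c^T x* = 78.
Solving the dual: y* = (0, 1, 4).
  dual value b^T y* = 78.
Strong duality: c^T x* = b^T y*. Confirmed.

78


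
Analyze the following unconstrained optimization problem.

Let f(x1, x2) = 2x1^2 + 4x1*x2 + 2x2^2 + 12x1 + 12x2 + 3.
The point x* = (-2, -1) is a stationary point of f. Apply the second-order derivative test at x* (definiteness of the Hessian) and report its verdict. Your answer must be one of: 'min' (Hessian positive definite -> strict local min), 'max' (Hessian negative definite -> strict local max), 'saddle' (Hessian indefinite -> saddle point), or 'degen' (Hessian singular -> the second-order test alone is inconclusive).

Compute the Hessian H = grad^2 f:
  H = [[4, 4], [4, 4]]
Verify stationarity: grad f(x*) = H x* + g = (0, 0).
Eigenvalues of H: 0, 8.
H has a zero eigenvalue (singular; positive semidefinite but not definite), so H is neither positive definite, negative definite, nor indefinite. The second-order test alone is inconclusive -> degen.
(Indeed, f is constant along the null direction of H through x*, so x* is not a strict local extremum.)

degen


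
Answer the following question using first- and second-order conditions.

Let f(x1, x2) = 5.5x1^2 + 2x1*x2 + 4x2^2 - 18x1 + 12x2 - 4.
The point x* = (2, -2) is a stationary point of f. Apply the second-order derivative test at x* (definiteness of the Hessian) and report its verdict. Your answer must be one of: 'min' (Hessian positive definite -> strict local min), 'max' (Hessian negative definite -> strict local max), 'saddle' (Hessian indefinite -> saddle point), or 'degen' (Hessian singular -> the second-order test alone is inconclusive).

Compute the Hessian H = grad^2 f:
  H = [[11, 2], [2, 8]]
Verify stationarity: grad f(x*) = H x* + g = (0, 0).
Eigenvalues of H: 7, 12.
Both eigenvalues > 0, so H is positive definite -> x* is a strict local min.

min


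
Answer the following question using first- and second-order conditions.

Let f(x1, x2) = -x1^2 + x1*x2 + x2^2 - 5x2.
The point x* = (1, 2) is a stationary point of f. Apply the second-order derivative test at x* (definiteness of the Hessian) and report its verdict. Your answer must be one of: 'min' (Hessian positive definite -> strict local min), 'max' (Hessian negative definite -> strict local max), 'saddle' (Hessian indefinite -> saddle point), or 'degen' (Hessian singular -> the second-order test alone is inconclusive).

Compute the Hessian H = grad^2 f:
  H = [[-2, 1], [1, 2]]
Verify stationarity: grad f(x*) = H x* + g = (0, 0).
Eigenvalues of H: -2.2361, 2.2361.
Eigenvalues have mixed signs, so H is indefinite -> x* is a saddle point.

saddle


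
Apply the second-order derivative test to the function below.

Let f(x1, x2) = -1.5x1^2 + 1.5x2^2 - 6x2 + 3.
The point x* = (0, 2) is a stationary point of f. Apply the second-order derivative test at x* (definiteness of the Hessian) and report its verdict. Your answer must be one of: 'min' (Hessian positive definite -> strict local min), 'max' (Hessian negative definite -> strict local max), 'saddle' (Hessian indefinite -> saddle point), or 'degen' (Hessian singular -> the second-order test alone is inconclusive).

Compute the Hessian H = grad^2 f:
  H = [[-3, 0], [0, 3]]
Verify stationarity: grad f(x*) = H x* + g = (0, 0).
Eigenvalues of H: -3, 3.
Eigenvalues have mixed signs, so H is indefinite -> x* is a saddle point.

saddle


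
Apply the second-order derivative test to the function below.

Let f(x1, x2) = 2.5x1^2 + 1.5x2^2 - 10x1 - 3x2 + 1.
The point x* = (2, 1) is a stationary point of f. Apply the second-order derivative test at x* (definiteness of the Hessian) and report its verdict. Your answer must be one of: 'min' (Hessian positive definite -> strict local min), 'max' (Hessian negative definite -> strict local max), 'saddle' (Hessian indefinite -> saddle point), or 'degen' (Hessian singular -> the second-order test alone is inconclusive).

Compute the Hessian H = grad^2 f:
  H = [[5, 0], [0, 3]]
Verify stationarity: grad f(x*) = H x* + g = (0, 0).
Eigenvalues of H: 3, 5.
Both eigenvalues > 0, so H is positive definite -> x* is a strict local min.

min


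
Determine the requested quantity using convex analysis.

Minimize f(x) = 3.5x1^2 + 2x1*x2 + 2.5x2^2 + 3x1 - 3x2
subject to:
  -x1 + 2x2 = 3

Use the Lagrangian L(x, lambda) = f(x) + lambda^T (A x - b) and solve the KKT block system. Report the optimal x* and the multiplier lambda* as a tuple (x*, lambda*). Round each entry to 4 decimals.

Form the Lagrangian:
  L(x, lambda) = (1/2) x^T Q x + c^T x + lambda^T (A x - b)
Stationarity (grad_x L = 0): Q x + c + A^T lambda = 0.
Primal feasibility: A x = b.

This gives the KKT block system:
  [ Q   A^T ] [ x     ]   [-c ]
  [ A    0  ] [ lambda ] = [ b ]

Solving the linear system:
  x*      = (-0.8049, 1.0976)
  lambda* = (-0.439)
  f(x*)   = -2.1951

x* = (-0.8049, 1.0976), lambda* = (-0.439)


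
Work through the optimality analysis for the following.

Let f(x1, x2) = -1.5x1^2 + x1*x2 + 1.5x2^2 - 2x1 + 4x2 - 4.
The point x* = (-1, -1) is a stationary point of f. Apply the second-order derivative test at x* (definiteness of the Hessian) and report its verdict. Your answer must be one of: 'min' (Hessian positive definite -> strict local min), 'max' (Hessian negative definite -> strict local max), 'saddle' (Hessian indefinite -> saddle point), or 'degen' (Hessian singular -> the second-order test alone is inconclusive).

Compute the Hessian H = grad^2 f:
  H = [[-3, 1], [1, 3]]
Verify stationarity: grad f(x*) = H x* + g = (0, 0).
Eigenvalues of H: -3.1623, 3.1623.
Eigenvalues have mixed signs, so H is indefinite -> x* is a saddle point.

saddle


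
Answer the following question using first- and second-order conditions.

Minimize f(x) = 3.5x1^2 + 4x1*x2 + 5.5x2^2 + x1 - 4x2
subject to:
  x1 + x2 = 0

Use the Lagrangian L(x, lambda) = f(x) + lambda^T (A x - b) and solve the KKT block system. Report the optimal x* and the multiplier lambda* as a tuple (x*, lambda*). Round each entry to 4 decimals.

Form the Lagrangian:
  L(x, lambda) = (1/2) x^T Q x + c^T x + lambda^T (A x - b)
Stationarity (grad_x L = 0): Q x + c + A^T lambda = 0.
Primal feasibility: A x = b.

This gives the KKT block system:
  [ Q   A^T ] [ x     ]   [-c ]
  [ A    0  ] [ lambda ] = [ b ]

Solving the linear system:
  x*      = (-0.5, 0.5)
  lambda* = (0.5)
  f(x*)   = -1.25

x* = (-0.5, 0.5), lambda* = (0.5)


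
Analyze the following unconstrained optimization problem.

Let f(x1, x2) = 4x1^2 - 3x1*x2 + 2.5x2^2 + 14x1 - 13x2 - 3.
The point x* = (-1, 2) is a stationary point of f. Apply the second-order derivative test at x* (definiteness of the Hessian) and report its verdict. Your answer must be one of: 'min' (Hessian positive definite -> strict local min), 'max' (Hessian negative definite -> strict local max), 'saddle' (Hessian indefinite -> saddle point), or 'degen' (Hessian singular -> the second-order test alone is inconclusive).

Compute the Hessian H = grad^2 f:
  H = [[8, -3], [-3, 5]]
Verify stationarity: grad f(x*) = H x* + g = (0, 0).
Eigenvalues of H: 3.1459, 9.8541.
Both eigenvalues > 0, so H is positive definite -> x* is a strict local min.

min


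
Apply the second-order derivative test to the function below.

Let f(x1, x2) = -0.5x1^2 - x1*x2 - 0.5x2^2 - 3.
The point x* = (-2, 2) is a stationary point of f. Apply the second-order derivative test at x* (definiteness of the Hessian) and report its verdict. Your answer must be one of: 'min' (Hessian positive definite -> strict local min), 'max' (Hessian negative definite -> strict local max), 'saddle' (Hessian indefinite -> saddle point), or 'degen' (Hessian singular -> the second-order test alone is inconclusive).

Compute the Hessian H = grad^2 f:
  H = [[-1, -1], [-1, -1]]
Verify stationarity: grad f(x*) = H x* + g = (0, 0).
Eigenvalues of H: -2, 0.
H has a zero eigenvalue (singular; negative semidefinite but not definite), so H is neither positive definite, negative definite, nor indefinite. The second-order test alone is inconclusive -> degen.
(Indeed, f is constant along the null direction of H through x*, so x* is not a strict local extremum.)

degen


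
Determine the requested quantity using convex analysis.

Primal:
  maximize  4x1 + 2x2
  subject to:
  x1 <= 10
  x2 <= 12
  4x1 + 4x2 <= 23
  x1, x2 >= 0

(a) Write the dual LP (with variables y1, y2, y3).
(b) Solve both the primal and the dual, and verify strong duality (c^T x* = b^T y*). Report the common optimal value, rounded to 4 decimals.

The standard primal-dual pair for 'max c^T x s.t. A x <= b, x >= 0' is:
  Dual:  min b^T y  s.t.  A^T y >= c,  y >= 0.

So the dual LP is:
  minimize  10y1 + 12y2 + 23y3
  subject to:
    y1 + 4y3 >= 4
    y2 + 4y3 >= 2
    y1, y2, y3 >= 0

Solving the primal: x* = (5.75, 0).
  primal value c^T x* = 23.
Solving the dual: y* = (0, 0, 1).
  dual value b^T y* = 23.
Strong duality: c^T x* = b^T y*. Confirmed.

23


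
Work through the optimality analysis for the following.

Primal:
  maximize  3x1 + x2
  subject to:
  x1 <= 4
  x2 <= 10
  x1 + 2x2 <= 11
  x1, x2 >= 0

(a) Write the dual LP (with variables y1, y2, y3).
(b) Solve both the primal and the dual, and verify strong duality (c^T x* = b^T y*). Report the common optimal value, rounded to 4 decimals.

The standard primal-dual pair for 'max c^T x s.t. A x <= b, x >= 0' is:
  Dual:  min b^T y  s.t.  A^T y >= c,  y >= 0.

So the dual LP is:
  minimize  4y1 + 10y2 + 11y3
  subject to:
    y1 + y3 >= 3
    y2 + 2y3 >= 1
    y1, y2, y3 >= 0

Solving the primal: x* = (4, 3.5).
  primal value c^T x* = 15.5.
Solving the dual: y* = (2.5, 0, 0.5).
  dual value b^T y* = 15.5.
Strong duality: c^T x* = b^T y*. Confirmed.

15.5


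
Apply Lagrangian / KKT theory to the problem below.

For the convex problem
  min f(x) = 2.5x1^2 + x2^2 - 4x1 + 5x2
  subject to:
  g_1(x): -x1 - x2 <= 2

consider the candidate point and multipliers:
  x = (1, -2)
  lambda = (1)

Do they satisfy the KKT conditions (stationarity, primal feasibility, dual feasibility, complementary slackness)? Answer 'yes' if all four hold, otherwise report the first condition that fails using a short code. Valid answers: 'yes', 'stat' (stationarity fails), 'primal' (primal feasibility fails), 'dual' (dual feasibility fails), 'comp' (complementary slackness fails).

Gradient of f: grad f(x) = Q x + c = (1, 1)
Constraint values g_i(x) = a_i^T x - b_i:
  g_1((1, -2)) = -1
Stationarity residual: grad f(x) + sum_i lambda_i a_i = (0, 0)
  -> stationarity OK
Primal feasibility (all g_i <= 0): OK
Dual feasibility (all lambda_i >= 0): OK
Complementary slackness (lambda_i * g_i(x) = 0 for all i): FAILS

Verdict: the first failing condition is complementary_slackness -> comp.

comp


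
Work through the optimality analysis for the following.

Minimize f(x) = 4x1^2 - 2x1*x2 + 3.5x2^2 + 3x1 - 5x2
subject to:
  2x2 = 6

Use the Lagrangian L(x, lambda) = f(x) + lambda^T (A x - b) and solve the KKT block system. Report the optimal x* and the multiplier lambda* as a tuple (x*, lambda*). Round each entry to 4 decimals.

Form the Lagrangian:
  L(x, lambda) = (1/2) x^T Q x + c^T x + lambda^T (A x - b)
Stationarity (grad_x L = 0): Q x + c + A^T lambda = 0.
Primal feasibility: A x = b.

This gives the KKT block system:
  [ Q   A^T ] [ x     ]   [-c ]
  [ A    0  ] [ lambda ] = [ b ]

Solving the linear system:
  x*      = (0.375, 3)
  lambda* = (-7.625)
  f(x*)   = 15.9375

x* = (0.375, 3), lambda* = (-7.625)


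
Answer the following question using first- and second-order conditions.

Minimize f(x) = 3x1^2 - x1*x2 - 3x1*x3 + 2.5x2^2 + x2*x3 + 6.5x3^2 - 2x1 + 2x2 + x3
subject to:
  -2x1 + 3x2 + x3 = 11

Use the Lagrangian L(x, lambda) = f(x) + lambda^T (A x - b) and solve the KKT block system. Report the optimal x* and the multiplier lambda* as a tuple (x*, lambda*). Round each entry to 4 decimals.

Form the Lagrangian:
  L(x, lambda) = (1/2) x^T Q x + c^T x + lambda^T (A x - b)
Stationarity (grad_x L = 0): Q x + c + A^T lambda = 0.
Primal feasibility: A x = b.

This gives the KKT block system:
  [ Q   A^T ] [ x     ]   [-c ]
  [ A    0  ] [ lambda ] = [ b ]

Solving the linear system:
  x*      = (-1.2022, 2.9073, -0.1264)
  lambda* = (-5.8708)
  f(x*)   = 36.3357

x* = (-1.2022, 2.9073, -0.1264), lambda* = (-5.8708)


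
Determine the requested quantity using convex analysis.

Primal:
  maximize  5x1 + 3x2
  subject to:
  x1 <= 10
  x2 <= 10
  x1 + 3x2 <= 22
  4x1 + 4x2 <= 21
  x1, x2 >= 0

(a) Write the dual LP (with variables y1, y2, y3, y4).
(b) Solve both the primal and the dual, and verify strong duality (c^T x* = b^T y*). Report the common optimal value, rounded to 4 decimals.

The standard primal-dual pair for 'max c^T x s.t. A x <= b, x >= 0' is:
  Dual:  min b^T y  s.t.  A^T y >= c,  y >= 0.

So the dual LP is:
  minimize  10y1 + 10y2 + 22y3 + 21y4
  subject to:
    y1 + y3 + 4y4 >= 5
    y2 + 3y3 + 4y4 >= 3
    y1, y2, y3, y4 >= 0

Solving the primal: x* = (5.25, 0).
  primal value c^T x* = 26.25.
Solving the dual: y* = (0, 0, 0, 1.25).
  dual value b^T y* = 26.25.
Strong duality: c^T x* = b^T y*. Confirmed.

26.25


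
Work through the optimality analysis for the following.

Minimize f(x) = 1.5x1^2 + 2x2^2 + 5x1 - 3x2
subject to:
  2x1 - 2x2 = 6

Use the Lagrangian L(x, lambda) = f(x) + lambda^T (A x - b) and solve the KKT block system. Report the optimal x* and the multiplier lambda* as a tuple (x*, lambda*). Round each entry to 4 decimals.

Form the Lagrangian:
  L(x, lambda) = (1/2) x^T Q x + c^T x + lambda^T (A x - b)
Stationarity (grad_x L = 0): Q x + c + A^T lambda = 0.
Primal feasibility: A x = b.

This gives the KKT block system:
  [ Q   A^T ] [ x     ]   [-c ]
  [ A    0  ] [ lambda ] = [ b ]

Solving the linear system:
  x*      = (1.4286, -1.5714)
  lambda* = (-4.6429)
  f(x*)   = 19.8571

x* = (1.4286, -1.5714), lambda* = (-4.6429)


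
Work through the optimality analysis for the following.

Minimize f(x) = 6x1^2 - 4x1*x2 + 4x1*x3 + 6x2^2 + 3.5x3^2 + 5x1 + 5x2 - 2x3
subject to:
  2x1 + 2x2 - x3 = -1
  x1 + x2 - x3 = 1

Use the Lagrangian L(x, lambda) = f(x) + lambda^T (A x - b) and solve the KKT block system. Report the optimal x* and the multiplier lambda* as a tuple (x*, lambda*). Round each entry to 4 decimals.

Form the Lagrangian:
  L(x, lambda) = (1/2) x^T Q x + c^T x + lambda^T (A x - b)
Stationarity (grad_x L = 0): Q x + c + A^T lambda = 0.
Primal feasibility: A x = b.

This gives the KKT block system:
  [ Q   A^T ] [ x     ]   [-c ]
  [ A    0  ] [ lambda ] = [ b ]

Solving the linear system:
  x*      = (-0.625, -1.375, -3)
  lambda* = (34.5, -60)
  f(x*)   = 45.25

x* = (-0.625, -1.375, -3), lambda* = (34.5, -60)


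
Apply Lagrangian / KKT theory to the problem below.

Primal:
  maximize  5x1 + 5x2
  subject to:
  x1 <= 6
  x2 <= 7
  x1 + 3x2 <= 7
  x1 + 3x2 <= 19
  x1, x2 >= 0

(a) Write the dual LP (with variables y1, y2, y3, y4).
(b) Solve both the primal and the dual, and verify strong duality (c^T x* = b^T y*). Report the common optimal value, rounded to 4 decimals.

The standard primal-dual pair for 'max c^T x s.t. A x <= b, x >= 0' is:
  Dual:  min b^T y  s.t.  A^T y >= c,  y >= 0.

So the dual LP is:
  minimize  6y1 + 7y2 + 7y3 + 19y4
  subject to:
    y1 + y3 + y4 >= 5
    y2 + 3y3 + 3y4 >= 5
    y1, y2, y3, y4 >= 0

Solving the primal: x* = (6, 0.3333).
  primal value c^T x* = 31.6667.
Solving the dual: y* = (3.3333, 0, 1.6667, 0).
  dual value b^T y* = 31.6667.
Strong duality: c^T x* = b^T y*. Confirmed.

31.6667


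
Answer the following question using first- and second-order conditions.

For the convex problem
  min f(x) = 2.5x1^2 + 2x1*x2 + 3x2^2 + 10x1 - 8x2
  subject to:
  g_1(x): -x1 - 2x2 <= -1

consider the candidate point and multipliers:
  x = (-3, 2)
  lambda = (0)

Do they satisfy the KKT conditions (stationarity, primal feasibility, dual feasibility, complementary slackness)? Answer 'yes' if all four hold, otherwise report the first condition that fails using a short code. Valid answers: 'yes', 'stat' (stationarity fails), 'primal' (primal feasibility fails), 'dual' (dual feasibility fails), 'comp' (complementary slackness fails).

Gradient of f: grad f(x) = Q x + c = (-1, -2)
Constraint values g_i(x) = a_i^T x - b_i:
  g_1((-3, 2)) = 0
Stationarity residual: grad f(x) + sum_i lambda_i a_i = (-1, -2)
  -> stationarity FAILS
Primal feasibility (all g_i <= 0): OK
Dual feasibility (all lambda_i >= 0): OK
Complementary slackness (lambda_i * g_i(x) = 0 for all i): OK

Verdict: the first failing condition is stationarity -> stat.

stat


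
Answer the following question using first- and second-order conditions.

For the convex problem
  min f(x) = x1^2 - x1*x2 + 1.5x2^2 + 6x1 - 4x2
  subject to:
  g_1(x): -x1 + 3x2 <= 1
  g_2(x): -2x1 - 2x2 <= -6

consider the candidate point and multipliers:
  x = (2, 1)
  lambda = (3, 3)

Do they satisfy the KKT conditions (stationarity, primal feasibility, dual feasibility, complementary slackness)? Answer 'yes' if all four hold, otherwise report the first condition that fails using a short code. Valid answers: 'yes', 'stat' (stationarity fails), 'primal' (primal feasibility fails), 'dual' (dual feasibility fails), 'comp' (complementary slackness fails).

Gradient of f: grad f(x) = Q x + c = (9, -3)
Constraint values g_i(x) = a_i^T x - b_i:
  g_1((2, 1)) = 0
  g_2((2, 1)) = 0
Stationarity residual: grad f(x) + sum_i lambda_i a_i = (0, 0)
  -> stationarity OK
Primal feasibility (all g_i <= 0): OK
Dual feasibility (all lambda_i >= 0): OK
Complementary slackness (lambda_i * g_i(x) = 0 for all i): OK

Verdict: yes, KKT holds.

yes


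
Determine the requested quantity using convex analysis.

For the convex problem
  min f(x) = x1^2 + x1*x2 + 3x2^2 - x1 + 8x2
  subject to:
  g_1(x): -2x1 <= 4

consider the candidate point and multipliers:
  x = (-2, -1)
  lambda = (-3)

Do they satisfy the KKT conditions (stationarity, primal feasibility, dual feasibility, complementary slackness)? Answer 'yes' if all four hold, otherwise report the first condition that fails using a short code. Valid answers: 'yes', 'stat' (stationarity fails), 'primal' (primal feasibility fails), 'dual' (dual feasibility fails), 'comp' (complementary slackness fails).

Gradient of f: grad f(x) = Q x + c = (-6, 0)
Constraint values g_i(x) = a_i^T x - b_i:
  g_1((-2, -1)) = 0
Stationarity residual: grad f(x) + sum_i lambda_i a_i = (0, 0)
  -> stationarity OK
Primal feasibility (all g_i <= 0): OK
Dual feasibility (all lambda_i >= 0): FAILS
Complementary slackness (lambda_i * g_i(x) = 0 for all i): OK

Verdict: the first failing condition is dual_feasibility -> dual.

dual


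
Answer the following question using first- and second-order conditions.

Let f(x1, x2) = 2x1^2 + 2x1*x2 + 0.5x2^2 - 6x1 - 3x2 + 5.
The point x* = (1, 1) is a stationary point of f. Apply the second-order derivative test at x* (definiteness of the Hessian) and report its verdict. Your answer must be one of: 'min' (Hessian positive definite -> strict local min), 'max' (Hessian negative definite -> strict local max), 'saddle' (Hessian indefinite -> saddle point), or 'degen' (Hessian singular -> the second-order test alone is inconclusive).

Compute the Hessian H = grad^2 f:
  H = [[4, 2], [2, 1]]
Verify stationarity: grad f(x*) = H x* + g = (0, 0).
Eigenvalues of H: 0, 5.
H has a zero eigenvalue (singular; positive semidefinite but not definite), so H is neither positive definite, negative definite, nor indefinite. The second-order test alone is inconclusive -> degen.
(Indeed, f is constant along the null direction of H through x*, so x* is not a strict local extremum.)

degen


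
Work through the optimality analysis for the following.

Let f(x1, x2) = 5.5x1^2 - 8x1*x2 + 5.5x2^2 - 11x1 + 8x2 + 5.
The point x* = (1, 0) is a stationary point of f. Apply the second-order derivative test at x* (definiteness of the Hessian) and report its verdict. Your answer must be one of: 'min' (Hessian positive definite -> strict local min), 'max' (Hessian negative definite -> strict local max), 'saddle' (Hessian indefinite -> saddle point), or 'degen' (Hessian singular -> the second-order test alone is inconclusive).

Compute the Hessian H = grad^2 f:
  H = [[11, -8], [-8, 11]]
Verify stationarity: grad f(x*) = H x* + g = (0, 0).
Eigenvalues of H: 3, 19.
Both eigenvalues > 0, so H is positive definite -> x* is a strict local min.

min


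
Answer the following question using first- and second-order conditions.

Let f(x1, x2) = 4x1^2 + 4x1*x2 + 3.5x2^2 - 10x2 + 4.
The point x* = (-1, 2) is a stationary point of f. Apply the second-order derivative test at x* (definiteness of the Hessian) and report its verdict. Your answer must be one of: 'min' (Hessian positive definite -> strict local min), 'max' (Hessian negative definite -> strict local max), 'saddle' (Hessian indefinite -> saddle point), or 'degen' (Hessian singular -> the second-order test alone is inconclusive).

Compute the Hessian H = grad^2 f:
  H = [[8, 4], [4, 7]]
Verify stationarity: grad f(x*) = H x* + g = (0, 0).
Eigenvalues of H: 3.4689, 11.5311.
Both eigenvalues > 0, so H is positive definite -> x* is a strict local min.

min


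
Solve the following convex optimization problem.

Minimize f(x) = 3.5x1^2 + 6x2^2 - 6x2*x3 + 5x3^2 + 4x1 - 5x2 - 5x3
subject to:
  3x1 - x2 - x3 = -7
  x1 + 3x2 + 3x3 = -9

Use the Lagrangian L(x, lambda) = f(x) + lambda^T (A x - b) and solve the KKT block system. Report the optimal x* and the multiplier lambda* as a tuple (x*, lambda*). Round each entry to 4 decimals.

Form the Lagrangian:
  L(x, lambda) = (1/2) x^T Q x + c^T x + lambda^T (A x - b)
Stationarity (grad_x L = 0): Q x + c + A^T lambda = 0.
Primal feasibility: A x = b.

This gives the KKT block system:
  [ Q   A^T ] [ x     ]   [-c ]
  [ A    0  ] [ lambda ] = [ b ]

Solving the linear system:
  x*      = (-3, -0.9412, -1.0588)
  lambda* = (4.1059, 4.6824)
  f(x*)   = 34.4412

x* = (-3, -0.9412, -1.0588), lambda* = (4.1059, 4.6824)


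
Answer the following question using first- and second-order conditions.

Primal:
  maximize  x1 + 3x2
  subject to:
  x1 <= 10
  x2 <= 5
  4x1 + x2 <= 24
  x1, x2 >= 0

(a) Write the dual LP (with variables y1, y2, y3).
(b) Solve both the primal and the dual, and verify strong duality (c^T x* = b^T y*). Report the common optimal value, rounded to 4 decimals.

The standard primal-dual pair for 'max c^T x s.t. A x <= b, x >= 0' is:
  Dual:  min b^T y  s.t.  A^T y >= c,  y >= 0.

So the dual LP is:
  minimize  10y1 + 5y2 + 24y3
  subject to:
    y1 + 4y3 >= 1
    y2 + y3 >= 3
    y1, y2, y3 >= 0

Solving the primal: x* = (4.75, 5).
  primal value c^T x* = 19.75.
Solving the dual: y* = (0, 2.75, 0.25).
  dual value b^T y* = 19.75.
Strong duality: c^T x* = b^T y*. Confirmed.

19.75


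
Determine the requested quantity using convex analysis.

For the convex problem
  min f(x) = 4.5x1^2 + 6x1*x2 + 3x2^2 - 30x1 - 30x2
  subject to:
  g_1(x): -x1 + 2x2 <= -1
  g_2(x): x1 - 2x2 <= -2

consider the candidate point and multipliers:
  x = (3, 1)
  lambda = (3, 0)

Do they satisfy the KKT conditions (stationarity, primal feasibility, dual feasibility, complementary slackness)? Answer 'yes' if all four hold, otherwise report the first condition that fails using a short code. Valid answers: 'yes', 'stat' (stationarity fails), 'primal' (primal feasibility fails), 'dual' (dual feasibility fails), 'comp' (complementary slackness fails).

Gradient of f: grad f(x) = Q x + c = (3, -6)
Constraint values g_i(x) = a_i^T x - b_i:
  g_1((3, 1)) = 0
  g_2((3, 1)) = 3
Stationarity residual: grad f(x) + sum_i lambda_i a_i = (0, 0)
  -> stationarity OK
Primal feasibility (all g_i <= 0): FAILS
Dual feasibility (all lambda_i >= 0): OK
Complementary slackness (lambda_i * g_i(x) = 0 for all i): OK

Verdict: the first failing condition is primal_feasibility -> primal.

primal


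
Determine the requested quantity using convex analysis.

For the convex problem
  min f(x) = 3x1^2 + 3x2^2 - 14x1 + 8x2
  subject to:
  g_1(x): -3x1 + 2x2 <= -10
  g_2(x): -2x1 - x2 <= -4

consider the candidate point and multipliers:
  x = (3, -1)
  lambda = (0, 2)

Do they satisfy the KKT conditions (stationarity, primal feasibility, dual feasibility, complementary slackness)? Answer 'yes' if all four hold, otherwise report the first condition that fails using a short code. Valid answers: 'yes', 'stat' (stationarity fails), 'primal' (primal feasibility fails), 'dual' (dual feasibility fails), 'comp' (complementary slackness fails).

Gradient of f: grad f(x) = Q x + c = (4, 2)
Constraint values g_i(x) = a_i^T x - b_i:
  g_1((3, -1)) = -1
  g_2((3, -1)) = -1
Stationarity residual: grad f(x) + sum_i lambda_i a_i = (0, 0)
  -> stationarity OK
Primal feasibility (all g_i <= 0): OK
Dual feasibility (all lambda_i >= 0): OK
Complementary slackness (lambda_i * g_i(x) = 0 for all i): FAILS

Verdict: the first failing condition is complementary_slackness -> comp.

comp


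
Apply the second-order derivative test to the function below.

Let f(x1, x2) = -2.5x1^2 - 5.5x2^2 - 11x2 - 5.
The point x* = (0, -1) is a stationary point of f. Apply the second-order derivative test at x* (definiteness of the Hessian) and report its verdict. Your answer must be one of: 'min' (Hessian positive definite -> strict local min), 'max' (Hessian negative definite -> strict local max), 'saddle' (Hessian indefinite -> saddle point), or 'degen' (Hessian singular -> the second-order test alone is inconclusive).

Compute the Hessian H = grad^2 f:
  H = [[-5, 0], [0, -11]]
Verify stationarity: grad f(x*) = H x* + g = (0, 0).
Eigenvalues of H: -11, -5.
Both eigenvalues < 0, so H is negative definite -> x* is a strict local max.

max


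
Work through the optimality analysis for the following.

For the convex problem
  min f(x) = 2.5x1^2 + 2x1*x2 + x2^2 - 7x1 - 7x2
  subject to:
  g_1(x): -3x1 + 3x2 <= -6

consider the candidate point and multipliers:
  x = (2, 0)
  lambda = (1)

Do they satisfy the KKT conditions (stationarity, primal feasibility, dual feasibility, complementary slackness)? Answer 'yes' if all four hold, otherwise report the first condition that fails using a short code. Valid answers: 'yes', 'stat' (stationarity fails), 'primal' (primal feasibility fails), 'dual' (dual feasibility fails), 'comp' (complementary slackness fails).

Gradient of f: grad f(x) = Q x + c = (3, -3)
Constraint values g_i(x) = a_i^T x - b_i:
  g_1((2, 0)) = 0
Stationarity residual: grad f(x) + sum_i lambda_i a_i = (0, 0)
  -> stationarity OK
Primal feasibility (all g_i <= 0): OK
Dual feasibility (all lambda_i >= 0): OK
Complementary slackness (lambda_i * g_i(x) = 0 for all i): OK

Verdict: yes, KKT holds.

yes


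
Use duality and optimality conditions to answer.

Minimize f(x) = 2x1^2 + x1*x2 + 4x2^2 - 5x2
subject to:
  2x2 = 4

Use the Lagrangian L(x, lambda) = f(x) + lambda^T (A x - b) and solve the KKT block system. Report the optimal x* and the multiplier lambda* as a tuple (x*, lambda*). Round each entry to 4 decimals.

Form the Lagrangian:
  L(x, lambda) = (1/2) x^T Q x + c^T x + lambda^T (A x - b)
Stationarity (grad_x L = 0): Q x + c + A^T lambda = 0.
Primal feasibility: A x = b.

This gives the KKT block system:
  [ Q   A^T ] [ x     ]   [-c ]
  [ A    0  ] [ lambda ] = [ b ]

Solving the linear system:
  x*      = (-0.5, 2)
  lambda* = (-5.25)
  f(x*)   = 5.5

x* = (-0.5, 2), lambda* = (-5.25)


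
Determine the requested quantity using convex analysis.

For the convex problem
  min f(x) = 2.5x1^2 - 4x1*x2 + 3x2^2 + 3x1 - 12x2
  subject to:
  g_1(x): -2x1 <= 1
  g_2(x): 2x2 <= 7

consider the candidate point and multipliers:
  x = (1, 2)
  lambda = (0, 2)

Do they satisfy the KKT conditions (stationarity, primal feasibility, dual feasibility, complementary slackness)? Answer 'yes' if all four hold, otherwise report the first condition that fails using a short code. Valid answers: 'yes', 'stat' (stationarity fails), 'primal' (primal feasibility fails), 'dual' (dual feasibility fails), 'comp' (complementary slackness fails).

Gradient of f: grad f(x) = Q x + c = (0, -4)
Constraint values g_i(x) = a_i^T x - b_i:
  g_1((1, 2)) = -3
  g_2((1, 2)) = -3
Stationarity residual: grad f(x) + sum_i lambda_i a_i = (0, 0)
  -> stationarity OK
Primal feasibility (all g_i <= 0): OK
Dual feasibility (all lambda_i >= 0): OK
Complementary slackness (lambda_i * g_i(x) = 0 for all i): FAILS

Verdict: the first failing condition is complementary_slackness -> comp.

comp


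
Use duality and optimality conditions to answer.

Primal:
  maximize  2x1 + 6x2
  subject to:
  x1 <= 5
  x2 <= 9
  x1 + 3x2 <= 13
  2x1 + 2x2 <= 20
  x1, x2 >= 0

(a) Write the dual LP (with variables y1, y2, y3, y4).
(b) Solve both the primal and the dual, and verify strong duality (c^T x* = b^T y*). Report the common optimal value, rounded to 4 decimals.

The standard primal-dual pair for 'max c^T x s.t. A x <= b, x >= 0' is:
  Dual:  min b^T y  s.t.  A^T y >= c,  y >= 0.

So the dual LP is:
  minimize  5y1 + 9y2 + 13y3 + 20y4
  subject to:
    y1 + y3 + 2y4 >= 2
    y2 + 3y3 + 2y4 >= 6
    y1, y2, y3, y4 >= 0

Solving the primal: x* = (0, 4.3333).
  primal value c^T x* = 26.
Solving the dual: y* = (0, 0, 2, 0).
  dual value b^T y* = 26.
Strong duality: c^T x* = b^T y*. Confirmed.

26
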